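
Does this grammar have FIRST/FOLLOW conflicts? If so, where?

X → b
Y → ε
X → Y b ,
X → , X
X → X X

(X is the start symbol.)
No FIRST/FOLLOW conflicts.

Nullable non-terminals: Y.
Y has a nullable alternative but only one production, so nothing to check.

X has no nullable alternative, so no FIRST/FOLLOW check is needed there.

No FIRST/FOLLOW conflicts found.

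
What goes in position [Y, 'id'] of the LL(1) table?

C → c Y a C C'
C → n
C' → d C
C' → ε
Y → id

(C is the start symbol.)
Y → id

To find M[Y, 'id'], we find productions for Y where 'id' is in the predict set (PREDICT(N → α) = (FIRST(α) \ {ε}) ∪ (FOLLOW(N) if α ⇒* ε)).

Y → id: PREDICT = { 'id' }
  'id' is in predict set, so this production goes in M[Y, 'id']

M[Y, 'id'] = Y → id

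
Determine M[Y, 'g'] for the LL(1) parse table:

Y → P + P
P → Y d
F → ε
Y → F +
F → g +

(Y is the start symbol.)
Y → P + P, Y → F +

To find M[Y, 'g'], we find productions for Y where 'g' is in the predict set (PREDICT(N → α) = (FIRST(α) \ {ε}) ∪ (FOLLOW(N) if α ⇒* ε)).

Relevant sets:
  FIRST(P) = { '+', 'g' }
  FIRST(F) = { 'g', ε }

Y → P + P: PREDICT = { '+', 'g' }
  'g' is in predict set, so this production goes in M[Y, 'g']
Y → F +: PREDICT = { '+', 'g' }
  'g' is in predict set, so this production goes in M[Y, 'g']

M[Y, 'g'] = Y → P + P, Y → F +  (a multiply-defined cell — the grammar is not LL(1))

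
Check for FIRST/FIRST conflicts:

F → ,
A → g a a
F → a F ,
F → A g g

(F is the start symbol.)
A FIRST/FIRST conflict occurs when two productions N → α and N → β for the same non-terminal have FIRST(α) ∩ FIRST(β) ≠ ∅ (with ε ∈ FIRST of a nullable right-hand side, so two nullable alternatives also conflict).

FIRST sets of the non-terminals at (or reachable through a nullable prefix from) the front of some alternative:
  FIRST(A) = { 'g' }

Productions for F:
  F → ,: FIRST = { ',' }
  F → a F ,: FIRST = { 'a' }
  F → A g g: FIRST = { 'g' }
A has only one production, so no FIRST/FIRST conflict is possible there.

All alternatives of each non-terminal have pairwise disjoint FIRST sets.

Answer: No FIRST/FIRST conflicts.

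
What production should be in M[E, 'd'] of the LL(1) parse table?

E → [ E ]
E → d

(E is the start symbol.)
E → d

To find M[E, 'd'], we find productions for E where 'd' is in the predict set (PREDICT(N → α) = (FIRST(α) \ {ε}) ∪ (FOLLOW(N) if α ⇒* ε)).

E → [ E ]: PREDICT = { '[' }
E → d: PREDICT = { 'd' }
  'd' is in predict set, so this production goes in M[E, 'd']

M[E, 'd'] = E → d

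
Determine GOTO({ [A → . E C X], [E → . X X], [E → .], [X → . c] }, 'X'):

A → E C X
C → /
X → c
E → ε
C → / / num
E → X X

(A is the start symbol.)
GOTO(I, 'X') = CLOSURE({ [A → αX.β] : [A → α.Xβ] ∈ I, X = 'X' })

Items with dot before 'X', with the dot advanced:
  [E → . X X] → [E → X . X]
Closure of the advanced items:
  [E → X . X] has the dot before X: add [X → . c]

GOTO = { [E → X . X], [X → . c] }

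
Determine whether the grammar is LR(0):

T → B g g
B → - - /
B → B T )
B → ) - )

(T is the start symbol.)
A grammar is LR(0) if no state in the canonical LR(0) collection has:
  - both a shift item (dot before a terminal) and a complete item (shift-reduce conflict), or
  - two or more complete items (reduce-reduce conflict; the accept item [T' → T .] counts as a complete item here).

Augment with T' → T and build the canonical LR(0) collection (I0 = CLOSURE({[T' → . T]}), then GOTO on every symbol after a dot until no new states appear). It has 13 states:
  I0: { [B → . ) - )], [B → . - - /], [B → . B T )], [T → . B g g], [T' → . T] }  — shift
  I1: { [B → ) . - )] }  — shift
  I2: { [B → - . - /] }  — shift
  I3: { [B → . ) - )], [B → . - - /], [B → . B T )], [B → B . T )], [T → . B g g], [T → B . g g] }  — shift
  I4: { [T' → T .] }  — accept
  I5: { [B → B T . )] }  — shift
  I6: { [T → B g . g] }  — shift
  I7: { [T → B g g .] }  — reduce
  I8: { [B → B T ) .] }  — reduce
  I9: { [B → - - . /] }  — shift
  I10: { [B → - - / .] }  — reduce
  I11: { [B → ) - . )] }  — shift
  I12: { [B → ) - ) .] }  — reduce

Every state is either a pure shift/goto state or contains exactly one complete item and nothing to shift — no conflicts. The grammar is LR(0).

Answer: Yes, the grammar is LR(0)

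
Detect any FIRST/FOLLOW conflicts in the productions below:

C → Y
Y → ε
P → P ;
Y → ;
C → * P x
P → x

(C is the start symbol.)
Nullable non-terminals: C, Y.
FIRST sets used below: FIRST(Y) = { ';', ε }

C: nullable alternative(s) C → Y; FOLLOW(C) = { $ }
  C → Y: FIRST \ {ε} = { ';' } — this is the only nullable alternative, skip
  C → * P x: FIRST \ {ε} = { '*' } — disjoint from FOLLOW(C)

Y: nullable alternative(s) Y → ε; FOLLOW(Y) = { $ }
  Y → ε: FIRST \ {ε} = { } — this is the only nullable alternative, skip
  Y → ;: FIRST \ {ε} = { ';' } — disjoint from FOLLOW(Y)

P has no nullable alternative, so no FIRST/FOLLOW check is needed there.

No FIRST/FOLLOW conflicts found.

Answer: No FIRST/FOLLOW conflicts.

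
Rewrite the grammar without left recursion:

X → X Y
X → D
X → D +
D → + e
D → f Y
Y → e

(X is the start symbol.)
X → D X'
X → D + X'
X' → Y X'
X' → ε
D → + e
D → f Y
Y → e

X is directly left-recursive. The standard transformation for
  A → A α₁ | ... | A α_m | β₁ | ... | β_n
is
  A  → β₁ A' | ... | β_n A'
  A' → α₁ A' | ... | α_m A' | ε

X → D becomes X → D X'
X → D + becomes X → D + X'
X → X Y becomes X' → Y X'
Add X' → ε

Productions for other non-terminals are unchanged:
  D → + e
  D → f Y
  Y → e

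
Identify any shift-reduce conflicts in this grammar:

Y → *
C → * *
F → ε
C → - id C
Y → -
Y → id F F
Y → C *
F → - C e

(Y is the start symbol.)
A shift-reduce conflict occurs when an LR(0) state has both:
  - a complete (reduce) item [A → α .] (dot at the end), and
  - a shift item [B → β . c γ] (dot before a terminal).

Augment with Y' → Y and build the canonical LR(0) collection (I0 = CLOSURE({[Y' → . Y]}), then GOTO on every symbol after a dot until no new states appear). It has 17 states:
  I0: { [C → . * *], [C → . - id C], [Y → . *], [Y → . -], [Y → . C *], [Y → . id F F], [Y' → . Y] }  — shift
  I1: { [C → * . *], [Y → * .] }  — shift, reduce
  I2: { [C → - . id C], [Y → - .] }  — shift, reduce
  I3: { [Y → C . *] }  — shift
  I4: { [Y' → Y .] }  — accept
  I5: { [F → . - C e], [F → .], [Y → id . F F] }  — shift, reduce
  I6: { [C → . * *], [C → . - id C], [F → - . C e] }  — shift
  I7: { [F → . - C e], [F → .], [Y → id F . F] }  — shift, reduce
  I8: { [Y → id F F .] }  — reduce
  I9: { [C → * . *] }  — shift
  I10: { [C → - . id C] }  — shift
  I11: { [F → - C . e] }  — shift
  I12: { [F → - C e .] }  — reduce
  I13: { [C → - id . C], [C → . * *], [C → . - id C] }  — shift
  I14: { [C → - id C .] }  — reduce
  I15: { [C → * * .] }  — reduce
  I16: { [Y → C * .] }  — reduce

I1 contains reduce item [Y → * .] and shift item [C → * . *] — shift-reduce conflict.
I2 contains reduce item [Y → - .] and shift item [C → - . id C] — shift-reduce conflict.
I5 contains reduce item [F → .] and shift item [F → . - C e] — shift-reduce conflict.
I7 contains reduce item [F → .] and shift item [F → . - C e] — shift-reduce conflict.

Answer: Yes — I1: [Y → * .] vs [C → * . *]; I2: [Y → - .] vs [C → - . id C]; I5: [F → .] vs [F → . - C e]; I7: [F → .] vs [F → . - C e]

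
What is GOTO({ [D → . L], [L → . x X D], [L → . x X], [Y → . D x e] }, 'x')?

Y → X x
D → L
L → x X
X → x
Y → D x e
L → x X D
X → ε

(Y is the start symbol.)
{ [L → x . X D], [L → x . X], [X → . x], [X → .] }

GOTO(I, 'x') = CLOSURE({ [A → αX.β] : [A → α.Xβ] ∈ I, X = 'x' })

Items with dot before 'x', with the dot advanced:
  [L → . x X] → [L → x . X]
  [L → . x X D] → [L → x . X D]
Closure of the advanced items:
  [L → x . X] has the dot before X: add [X → . x], [X → .]

GOTO = { [L → x . X D], [L → x . X], [X → . x], [X → .] }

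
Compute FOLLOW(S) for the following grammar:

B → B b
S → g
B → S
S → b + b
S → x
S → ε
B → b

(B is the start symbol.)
{ $, 'b' }

To compute FOLLOW(S), find every occurrence of S on a right-hand side N → α S β: add FIRST(β) \ {ε}, and if β is empty or nullable also add FOLLOW(N). Iterate to a fixed point.

In B → S: S is at the end, add FOLLOW(B)

The FOLLOW sets referred to above (computed the same way, to a fixed point):
  FOLLOW(B) = { $, 'b' }

Taking the union: FOLLOW(S) = { $, 'b' }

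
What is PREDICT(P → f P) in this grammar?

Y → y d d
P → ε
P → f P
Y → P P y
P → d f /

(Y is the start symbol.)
PREDICT(P → f P) = (FIRST(RHS) \ {ε}) ∪ (FOLLOW(P) if ε ∈ FIRST(RHS), i.e. RHS ⇒* ε)
FIRST(f P) = { 'f' }
ε ∉ FIRST(f P), so FOLLOW(P) is not added.
PREDICT(P → f P) = { 'f' }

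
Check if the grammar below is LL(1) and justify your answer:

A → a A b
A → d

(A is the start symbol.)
Yes, the grammar is LL(1).

A grammar is LL(1) if for each non-terminal N with multiple productions, the predict sets of those productions are pairwise disjoint, where PREDICT(N → α) = (FIRST(α) \ {ε}) ∪ (FOLLOW(N) if α ⇒* ε).

For A:
  PREDICT(A → a A b) = { 'a' }
  PREDICT(A → d) = { 'd' }

All predict sets are disjoint. The grammar IS LL(1).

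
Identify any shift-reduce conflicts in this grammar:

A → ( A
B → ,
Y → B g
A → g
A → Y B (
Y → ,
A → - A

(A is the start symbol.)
No shift-reduce conflicts

A shift-reduce conflict occurs when an LR(0) state has both:
  - a complete (reduce) item [A → α .] (dot at the end), and
  - a shift item [B → β . c γ] (dot before a terminal).

Augment with A' → A and build the canonical LR(0) collection (I0 = CLOSURE({[A' → . A]}), then GOTO on every symbol after a dot until no new states appear). It has 14 states:
  I0: { [A → . ( A], [A → . - A], [A → . Y B (], [A → . g], [A' → . A], [B → . ,], [Y → . ,], [Y → . B g] }  — shift
  I1: { [A → ( . A], [A → . ( A], [A → . - A], [A → . Y B (], [A → . g], [B → . ,], [Y → . ,], [Y → . B g] }  — shift
  I2: { [B → , .], [Y → , .] }  — 2 reduces
  I3: { [A → - . A], [A → . ( A], [A → . - A], [A → . Y B (], [A → . g], [B → . ,], [Y → . ,], [Y → . B g] }  — shift
  I4: { [A' → A .] }  — accept
  I5: { [Y → B . g] }  — shift
  I6: { [A → Y . B (], [B → . ,] }  — shift
  I7: { [A → g .] }  — reduce
  I8: { [B → , .] }  — reduce
  I9: { [A → Y B . (] }  — shift
  I10: { [A → Y B ( .] }  — reduce
  I11: { [Y → B g .] }  — reduce
  I12: { [A → - A .] }  — reduce
  I13: { [A → ( A .] }  — reduce

No state contains both a complete item and a shift item.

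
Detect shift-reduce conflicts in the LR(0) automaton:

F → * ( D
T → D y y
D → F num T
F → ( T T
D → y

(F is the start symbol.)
No shift-reduce conflicts

A shift-reduce conflict occurs when an LR(0) state has both:
  - a complete (reduce) item [A → α .] (dot at the end), and
  - a shift item [B → β . c γ] (dot before a terminal).

Augment with F' → F and build the canonical LR(0) collection (I0 = CLOSURE({[F' → . F]}), then GOTO on every symbol after a dot until no new states appear). It has 15 states:
  I0: { [F → . ( T T], [F → . * ( D], [F' → . F] }  — shift
  I1: { [D → . F num T], [D → . y], [F → ( . T T], [F → . ( T T], [F → . * ( D], [T → . D y y] }  — shift
  I2: { [F → * . ( D] }  — shift
  I3: { [F' → F .] }  — accept
  I4: { [D → . F num T], [D → . y], [F → * ( . D], [F → . ( T T], [F → . * ( D] }  — shift
  I5: { [F → * ( D .] }  — reduce
  I6: { [D → F . num T] }  — shift
  I7: { [D → y .] }  — reduce
  I8: { [D → . F num T], [D → . y], [D → F num . T], [F → . ( T T], [F → . * ( D], [T → . D y y] }  — shift
  I9: { [T → D . y y] }  — shift
  I10: { [D → F num T .] }  — reduce
  I11: { [T → D y . y] }  — shift
  I12: { [T → D y y .] }  — reduce
  I13: { [D → . F num T], [D → . y], [F → ( T . T], [F → . ( T T], [F → . * ( D], [T → . D y y] }  — shift
  I14: { [F → ( T T .] }  — reduce

No state contains both a complete item and a shift item.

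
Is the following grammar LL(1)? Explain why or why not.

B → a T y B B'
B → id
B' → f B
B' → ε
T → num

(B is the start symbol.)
No. Predict set conflict for B': { 'f' }

Relevant sets:
  FOLLOW(B') = { $, 'f' }

For B:
  PREDICT(B → a T y B B') = { 'a' }
  PREDICT(B → id) = { 'id' }
For B':
  PREDICT(B' → f B) = { 'f' }
  PREDICT(B' → ε) = { $, 'f' }
T has a single production, so nothing to check there.

Conflict found: Predict set conflict for B': { 'f' }
The grammar is NOT LL(1).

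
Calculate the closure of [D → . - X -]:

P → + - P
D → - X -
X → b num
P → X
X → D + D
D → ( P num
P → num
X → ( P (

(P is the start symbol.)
{ [D → . - X -] }

Start with: [D → . - X -]
The dot precedes the terminal '-', so nothing is added.

CLOSURE = { [D → . - X -] }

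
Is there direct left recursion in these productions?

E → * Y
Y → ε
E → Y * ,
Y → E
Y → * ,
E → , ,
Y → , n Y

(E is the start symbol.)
No direct left recursion

Direct left recursion occurs when N → N α for some non-terminal N (the right-hand side begins with the left-hand side itself).

E → * Y: starts with '*'
Y → ε: starts with ε
E → Y * ,: starts with Y
Y → E: starts with E
Y → * ,: starts with '*'
E → , ,: starts with ','
Y → , n Y: starts with ','

No direct left recursion found.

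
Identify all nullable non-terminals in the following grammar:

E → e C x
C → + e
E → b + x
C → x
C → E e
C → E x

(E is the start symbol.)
A non-terminal is nullable if it can derive ε (the empty string): either it has an ε-production, or it has a production whose right-hand side consists entirely of nullable non-terminals.

There are no ε-productions, so no non-terminal can derive ε.
No non-terminals are nullable.

Answer: None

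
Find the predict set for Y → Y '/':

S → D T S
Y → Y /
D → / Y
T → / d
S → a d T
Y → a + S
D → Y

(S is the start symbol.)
PREDICT(Y → Y '/') = (FIRST(RHS) \ {ε}) ∪ (FOLLOW(Y) if ε ∈ FIRST(RHS), i.e. RHS ⇒* ε)
FIRST(Y) = { 'a' }
FIRST(Y '/') = { 'a' }
ε ∉ FIRST(Y '/'), so FOLLOW(Y) is not added.
PREDICT(Y → Y '/') = { 'a' }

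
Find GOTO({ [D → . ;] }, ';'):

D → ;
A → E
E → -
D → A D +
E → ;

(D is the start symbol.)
GOTO(I, ';') = CLOSURE({ [A → αX.β] : [A → α.Xβ] ∈ I, X = ';' })

Items with dot before ';', with the dot advanced:
  [D → . ;] → [D → ; .]
Closure adds nothing (no advanced item has the dot before a non-terminal).

GOTO = { [D → ; .] }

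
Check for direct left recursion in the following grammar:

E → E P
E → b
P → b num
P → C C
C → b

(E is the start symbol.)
Direct left recursion occurs when N → N α for some non-terminal N (the right-hand side begins with the left-hand side itself).

E → E P: LEFT RECURSIVE (starts with E)
E → b: starts with b
P → b num: starts with b
P → C C: starts with C
C → b: starts with b

The grammar has direct left recursion on: E.

Answer: Yes, E is left-recursive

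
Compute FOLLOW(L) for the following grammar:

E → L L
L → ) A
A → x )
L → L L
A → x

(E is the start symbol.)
To compute FOLLOW(L), find every occurrence of L on a right-hand side N → α L β: add FIRST(β) \ {ε}, and if β is empty or nullable also add FOLLOW(N). Iterate to a fixed point.

In E → L L: L is followed by L, add FIRST(L) \ {ε} = { ')' }
In E → L L: L is at the end, add FOLLOW(E)
In L → L L: L is followed by L, add FIRST(L) \ {ε} = { ')' }
In L → L L: L is at the end; this adds FOLLOW(L) to itself — nothing new

The FOLLOW sets referred to above (computed the same way, to a fixed point):
  FOLLOW(E) = { $ }

Taking the union: FOLLOW(L) = { $, ')' }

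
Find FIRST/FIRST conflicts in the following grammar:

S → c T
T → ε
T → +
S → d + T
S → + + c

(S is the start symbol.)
No FIRST/FIRST conflicts.

Productions for S:
  S → c T: FIRST = { 'c' }
  S → d + T: FIRST = { 'd' }
  S → + + c: FIRST = { '+' }
Productions for T:
  T → ε: FIRST = { ε }
  T → +: FIRST = { '+' }

All alternatives of each non-terminal have pairwise disjoint FIRST sets.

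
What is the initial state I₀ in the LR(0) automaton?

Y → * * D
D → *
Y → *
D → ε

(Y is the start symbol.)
{ [Y → . * * D], [Y → . *], [Y' → . Y] }

First, augment the grammar with Y' → Y
I₀ = CLOSURE({ [Y' → . Y] }):
  [Y' → . Y] has the dot before Y: add [Y → . * * D], [Y → . *]
No further items can be added.

I₀ = { [Y → . * * D], [Y → . *], [Y' → . Y] }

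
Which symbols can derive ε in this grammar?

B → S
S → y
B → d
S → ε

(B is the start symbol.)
{ 'B', 'S' }

ε-productions: S → ε
So S is immediately nullable.
B → S: every symbol on the right is nullable, so B is nullable too.
Every non-terminal is now nullable.
Nullable = { 'B', 'S' }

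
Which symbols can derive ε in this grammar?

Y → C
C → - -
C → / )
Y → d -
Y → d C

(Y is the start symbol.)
None

There are no ε-productions, so no non-terminal can derive ε.
No non-terminals are nullable.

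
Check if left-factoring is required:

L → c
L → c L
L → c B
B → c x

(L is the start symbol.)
Yes, L has productions with common prefix 'c'

Left-factoring is needed when two productions for the same non-terminal
share a common prefix on the right-hand side.

Productions for L:
  L → c
  L → c L
  L → c B

Found common prefix 'c' in productions for L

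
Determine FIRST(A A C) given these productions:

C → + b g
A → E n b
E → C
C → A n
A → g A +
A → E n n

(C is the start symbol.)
{ '+', 'g' }

FIRST sets of the non-terminals involved (from the grammar, by fixed-point iteration):
  FIRST(A) = { '+', 'g' }

To compute FIRST(A A C), process the symbols left to right:
Symbol A is a non-terminal. Add FIRST(A) \ {ε} = { '+', 'g' }
A is not nullable (ε ∉ FIRST(A)), so stop here.
FIRST(A A C) = { '+', 'g' }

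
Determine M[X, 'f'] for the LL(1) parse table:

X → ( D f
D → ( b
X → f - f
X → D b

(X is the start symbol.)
X → f - f

To find M[X, 'f'], we find productions for X where 'f' is in the predict set (PREDICT(N → α) = (FIRST(α) \ {ε}) ∪ (FOLLOW(N) if α ⇒* ε)).

Relevant sets:
  FIRST(D) = { '(' }

X → ( D f: PREDICT = { '(' }
X → f - f: PREDICT = { 'f' }
  'f' is in predict set, so this production goes in M[X, 'f']
X → D b: PREDICT = { '(' }

M[X, 'f'] = X → f - f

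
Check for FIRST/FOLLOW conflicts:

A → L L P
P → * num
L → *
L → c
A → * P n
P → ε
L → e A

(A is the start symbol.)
Yes. P → '*' num with FOLLOW(P) on { '*' }

A FIRST/FOLLOW conflict occurs when a non-terminal N has a nullable alternative N → β (β ⇒* ε) and another alternative N → α with FIRST(α) ∩ FOLLOW(N) ≠ ∅: on such a lookahead the parser cannot decide between expanding α and letting N vanish via β.

Nullable non-terminals: P.

P: nullable alternative(s) P → ε; FOLLOW(P) = { $, '*', 'c', 'e', 'n' }
  P → * num: FIRST \ {ε} = { '*' } — overlaps FOLLOW(P) on { '*' }: CONFLICT
  P → ε: FIRST \ {ε} = { } — this is the only nullable alternative, skip

A, L have no nullable alternative, so no FIRST/FOLLOW check is needed there.

So the grammar has 1 FIRST/FOLLOW conflict (marked CONFLICT above).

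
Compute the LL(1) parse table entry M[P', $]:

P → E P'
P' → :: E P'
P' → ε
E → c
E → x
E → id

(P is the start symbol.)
P' → ε

To find M[P', $], we find productions for P' where $ is in the predict set (PREDICT(N → α) = (FIRST(α) \ {ε}) ∪ (FOLLOW(N) if α ⇒* ε)).

Relevant sets:
  FOLLOW(P') = { $ }

P' → :: E P': PREDICT = { '::' }
P' → ε: PREDICT = { $ }
  $ is in predict set, so this production goes in M[P', $]

M[P', $] = P' → ε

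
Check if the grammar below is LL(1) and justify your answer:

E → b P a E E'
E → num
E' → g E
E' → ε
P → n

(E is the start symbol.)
A grammar is LL(1) if for each non-terminal N with multiple productions, the predict sets of those productions are pairwise disjoint, where PREDICT(N → α) = (FIRST(α) \ {ε}) ∪ (FOLLOW(N) if α ⇒* ε).

Relevant sets:
  FOLLOW(E') = { $, 'g' }

For E:
  PREDICT(E → b P a E E') = { 'b' }
  PREDICT(E → num) = { 'num' }
For E':
  PREDICT(E' → g E) = { 'g' }
  PREDICT(E' → ε) = { $, 'g' }
P has a single production, so nothing to check there.

Conflict found: Predict set conflict for E': { 'g' }
The grammar is NOT LL(1).

Answer: No. Predict set conflict for E': { 'g' }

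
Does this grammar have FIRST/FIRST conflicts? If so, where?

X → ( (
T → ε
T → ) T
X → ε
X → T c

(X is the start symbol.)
No FIRST/FIRST conflicts.

FIRST sets of the non-terminals at (or reachable through a nullable prefix from) the front of some alternative:
  FIRST(T) = { ')', ε }

Productions for X:
  X → ( (: FIRST = { '(' }
  X → ε: FIRST = { ε }
  X → T c: FIRST = { ')', 'c' }
Productions for T:
  T → ε: FIRST = { ε }
  T → ) T: FIRST = { ')' }

All alternatives of each non-terminal have pairwise disjoint FIRST sets.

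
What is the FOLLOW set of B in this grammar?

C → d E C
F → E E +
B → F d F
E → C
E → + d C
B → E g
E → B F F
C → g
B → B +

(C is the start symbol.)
{ '+', 'd', 'g' }

To compute FOLLOW(B), find every occurrence of B on a right-hand side N → α B β: add FIRST(β) \ {ε}, and if β is empty or nullable also add FOLLOW(N). Iterate to a fixed point.

In E → B F F: B is followed by F F, add FIRST(F F) \ {ε} = { '+', 'd', 'g' }
In B → B +: B is followed by '+', add FIRST('+') \ {ε} = { '+' }

Taking the union: FOLLOW(B) = { '+', 'd', 'g' }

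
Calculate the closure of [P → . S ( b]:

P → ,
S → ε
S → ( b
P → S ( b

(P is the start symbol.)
{ [P → . S ( b], [S → . ( b], [S → .] }

Start with: [P → . S ( b]
  [P → . S ( b] has the dot before S: add [S → .], [S → . ( b]
No further items can be added.

CLOSURE = { [P → . S ( b], [S → . ( b], [S → .] }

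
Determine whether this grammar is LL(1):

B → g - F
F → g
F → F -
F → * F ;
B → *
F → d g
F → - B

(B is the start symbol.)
No. Predict set conflict for F: { 'g' }

Relevant sets:
  FIRST(F) = { '*', '-', 'd', 'g' }

For B:
  PREDICT(B → g '-' F) = { 'g' }
  PREDICT(B → '*') = { '*' }
For F:
  PREDICT(F → g) = { 'g' }
  PREDICT(F → F '-') = { '*', '-', 'd', 'g' }
  PREDICT(F → '*' F ';') = { '*' }
  PREDICT(F → d g) = { 'd' }
  PREDICT(F → '-' B) = { '-' }

Conflict found: Predict set conflict for F: { 'g' }
The grammar is NOT LL(1).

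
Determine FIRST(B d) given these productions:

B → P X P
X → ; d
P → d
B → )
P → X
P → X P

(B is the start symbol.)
FIRST sets of the non-terminals involved (from the grammar, by fixed-point iteration):
  FIRST(B) = { ')', ';', 'd' }

To compute FIRST(B d), process the symbols left to right:
Symbol B is a non-terminal. Add FIRST(B) \ {ε} = { ')', ';', 'd' }
B is not nullable (ε ∉ FIRST(B)), so stop here.
FIRST(B d) = { ')', ';', 'd' }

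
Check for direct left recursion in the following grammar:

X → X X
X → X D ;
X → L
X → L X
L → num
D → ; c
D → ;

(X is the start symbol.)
X → X X: LEFT RECURSIVE (starts with X)
X → X D ;: LEFT RECURSIVE (starts with X)
X → L: starts with L
X → L X: starts with L
L → num: starts with num
D → ; c: starts with ';'
D → ;: starts with ';'

The grammar has direct left recursion on: X.

Answer: Yes, X is left-recursive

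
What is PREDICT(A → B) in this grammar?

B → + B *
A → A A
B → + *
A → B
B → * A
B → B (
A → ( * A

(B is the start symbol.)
{ '*', '+' }

PREDICT(A → B) = (FIRST(RHS) \ {ε}) ∪ (FOLLOW(A) if ε ∈ FIRST(RHS), i.e. RHS ⇒* ε)
FIRST(B) = { '*', '+' }
FIRST(B) = { '*', '+' }
ε ∉ FIRST(B), so FOLLOW(A) is not added.
PREDICT(A → B) = { '*', '+' }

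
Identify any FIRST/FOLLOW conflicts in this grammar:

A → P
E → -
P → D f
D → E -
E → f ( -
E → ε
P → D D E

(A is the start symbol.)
Yes. E → '-' with FOLLOW(E) on { '-' }

Nullable non-terminals: E.

E: nullable alternative(s) E → ε; FOLLOW(E) = { $, '-' }
  E → -: FIRST \ {ε} = { '-' } — overlaps FOLLOW(E) on { '-' }: CONFLICT
  E → f ( -: FIRST \ {ε} = { 'f' } — disjoint from FOLLOW(E)
  E → ε: FIRST \ {ε} = { } — this is the only nullable alternative, skip

A, D, P have no nullable alternative, so no FIRST/FOLLOW check is needed there.

So the grammar has 1 FIRST/FOLLOW conflict (marked CONFLICT above).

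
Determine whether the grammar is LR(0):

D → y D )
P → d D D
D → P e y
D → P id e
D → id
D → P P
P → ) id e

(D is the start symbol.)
Augment with D' → D and build the canonical LR(0) collection (I0 = CLOSURE({[D' → . D]}), then GOTO on every symbol after a dot until no new states appear). It has 18 states:
  I0: { [D → . P P], [D → . P e y], [D → . P id e], [D → . id], [D → . y D )], [D' → . D], [P → . ) id e], [P → . d D D] }  — shift
  I1: { [P → ) . id e] }  — shift
  I2: { [D' → D .] }  — accept
  I3: { [D → P . P], [D → P . e y], [D → P . id e], [P → . ) id e], [P → . d D D] }  — shift
  I4: { [D → . P P], [D → . P e y], [D → . P id e], [D → . id], [D → . y D )], [P → . ) id e], [P → . d D D], [P → d . D D] }  — shift
  I5: { [D → id .] }  — reduce
  I6: { [D → . P P], [D → . P e y], [D → . P id e], [D → . id], [D → . y D )], [D → y . D )], [P → . ) id e], [P → . d D D] }  — shift
  I7: { [D → y D . )] }  — shift
  I8: { [D → y D ) .] }  — reduce
  I9: { [D → . P P], [D → . P e y], [D → . P id e], [D → . id], [D → . y D )], [P → . ) id e], [P → . d D D], [P → d D . D] }  — shift
  I10: { [P → d D D .] }  — reduce
  I11: { [D → P P .] }  — reduce
  I12: { [D → P e . y] }  — shift
  I13: { [D → P id . e] }  — shift
  I14: { [D → P id e .] }  — reduce
  I15: { [D → P e y .] }  — reduce
  I16: { [P → ) id . e] }  — shift
  I17: { [P → ) id e .] }  — reduce

Every state is either a pure shift/goto state or contains exactly one complete item and nothing to shift — no conflicts. The grammar is LR(0).

Answer: Yes, the grammar is LR(0)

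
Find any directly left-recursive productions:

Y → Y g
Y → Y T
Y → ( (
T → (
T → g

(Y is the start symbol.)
Yes, Y is left-recursive

Direct left recursion occurs when N → N α for some non-terminal N (the right-hand side begins with the left-hand side itself).

Y → Y g: LEFT RECURSIVE (starts with Y)
Y → Y T: LEFT RECURSIVE (starts with Y)
Y → ( (: starts with '('
T → (: starts with '('
T → g: starts with g

The grammar has direct left recursion on: Y.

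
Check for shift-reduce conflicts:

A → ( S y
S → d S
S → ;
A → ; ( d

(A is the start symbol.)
A shift-reduce conflict occurs when an LR(0) state has both:
  - a complete (reduce) item [A → α .] (dot at the end), and
  - a shift item [B → β . c γ] (dot before a terminal).

Augment with A' → A and build the canonical LR(0) collection (I0 = CLOSURE({[A' → . A]}), then GOTO on every symbol after a dot until no new states appear). It has 11 states:
  I0: { [A → . ( S y], [A → . ; ( d], [A' → . A] }  — shift
  I1: { [A → ( . S y], [S → . ;], [S → . d S] }  — shift
  I2: { [A → ; . ( d] }  — shift
  I3: { [A' → A .] }  — accept
  I4: { [A → ; ( . d] }  — shift
  I5: { [A → ; ( d .] }  — reduce
  I6: { [S → ; .] }  — reduce
  I7: { [A → ( S . y] }  — shift
  I8: { [S → . ;], [S → . d S], [S → d . S] }  — shift
  I9: { [S → d S .] }  — reduce
  I10: { [A → ( S y .] }  — reduce

No state contains both a complete item and a shift item.

Answer: No shift-reduce conflicts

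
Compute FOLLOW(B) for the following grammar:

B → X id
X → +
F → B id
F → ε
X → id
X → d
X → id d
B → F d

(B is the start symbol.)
{ $, 'id' }

To compute FOLLOW(B), find every occurrence of B on a right-hand side N → α B β: add FIRST(β) \ {ε}, and if β is empty or nullable also add FOLLOW(N). Iterate to a fixed point.

B is the start symbol, so $ ∈ FOLLOW(B).
In F → B id: B is followed by id, add FIRST(id) \ {ε} = { 'id' }

Taking the union: FOLLOW(B) = { $, 'id' }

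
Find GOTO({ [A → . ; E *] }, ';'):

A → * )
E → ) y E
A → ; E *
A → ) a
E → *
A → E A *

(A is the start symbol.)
GOTO(I, ';') = CLOSURE({ [A → αX.β] : [A → α.Xβ] ∈ I, X = ';' })

Items with dot before ';', with the dot advanced:
  [A → . ; E *] → [A → ; . E *]
Closure of the advanced items:
  [A → ; . E *] has the dot before E: add [E → . ) y E], [E → . *]

GOTO = { [A → ; . E *], [E → . ) y E], [E → . *] }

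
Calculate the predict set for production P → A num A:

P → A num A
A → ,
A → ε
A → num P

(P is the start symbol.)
{ ',', 'num' }

PREDICT(P → A num A) = (FIRST(RHS) \ {ε}) ∪ (FOLLOW(P) if ε ∈ FIRST(RHS), i.e. RHS ⇒* ε)
FIRST(A) = { ',', 'num', ε }
FIRST(A num A) = { ',', 'num' }
ε ∉ FIRST(A num A), so FOLLOW(P) is not added.
PREDICT(P → A num A) = { ',', 'num' }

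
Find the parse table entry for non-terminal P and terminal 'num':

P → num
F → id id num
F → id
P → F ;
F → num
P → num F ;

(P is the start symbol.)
To find M[P, 'num'], we find productions for P where 'num' is in the predict set (PREDICT(N → α) = (FIRST(α) \ {ε}) ∪ (FOLLOW(N) if α ⇒* ε)).

Relevant sets:
  FIRST(F) = { 'id', 'num' }

P → num: PREDICT = { 'num' }
  'num' is in predict set, so this production goes in M[P, 'num']
P → F ;: PREDICT = { 'id', 'num' }
  'num' is in predict set, so this production goes in M[P, 'num']
P → num F ;: PREDICT = { 'num' }
  'num' is in predict set, so this production goes in M[P, 'num']

M[P, 'num'] = P → num, P → F ;, P → num F ;  (a multiply-defined cell — the grammar is not LL(1))

Answer: P → num, P → F ;, P → num F ;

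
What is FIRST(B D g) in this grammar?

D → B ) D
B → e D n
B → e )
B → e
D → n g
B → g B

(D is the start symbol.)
FIRST sets of the non-terminals involved (from the grammar, by fixed-point iteration):
  FIRST(B) = { 'e', 'g' }

To compute FIRST(B D g), process the symbols left to right:
Symbol B is a non-terminal. Add FIRST(B) \ {ε} = { 'e', 'g' }
B is not nullable (ε ∉ FIRST(B)), so stop here.
FIRST(B D g) = { 'e', 'g' }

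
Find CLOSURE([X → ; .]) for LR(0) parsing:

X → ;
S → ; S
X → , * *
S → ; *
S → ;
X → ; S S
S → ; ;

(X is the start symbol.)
Start with: [X → ; .]
The dot is at the end, so nothing is added.

CLOSURE = { [X → ; .] }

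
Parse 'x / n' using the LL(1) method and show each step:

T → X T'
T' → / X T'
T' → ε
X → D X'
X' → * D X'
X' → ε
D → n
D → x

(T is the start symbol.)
LL(1) parsing maintains a stack (initially the start symbol over $) and the input. At each step: if the stack top is a terminal, match it against the current input token; if it is a non-terminal N, replace it with the RHS of M[N, lookahead] (the unique production whose predict set contains the lookahead).

Stack is shown with the top on the left.

Stack      Input    Action
--------------------------
T $        x / n $  output T → X T'
X T' $     x / n $  output X → D X'
D X' T' $  x / n $  output D → x
x X' T' $  x / n $  match 'x'
X' T' $    / n $    output X' → ε
T' $       / n $    output T' → / X T'
/ X T' $   / n $    match '/'
X T' $     n $      output X → D X'
D X' T' $  n $      output D → n
n X' T' $  n $      match 'n'
X' T' $    $        output X' → ε
T' $       $        output T' → ε
$          $        accept

The string is accepted.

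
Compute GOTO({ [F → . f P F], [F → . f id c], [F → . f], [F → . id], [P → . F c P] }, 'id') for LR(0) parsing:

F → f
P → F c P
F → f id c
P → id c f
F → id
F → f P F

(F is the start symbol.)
{ [F → id .] }

GOTO(I, 'id') = CLOSURE({ [A → αX.β] : [A → α.Xβ] ∈ I, X = 'id' })

Items with dot before 'id', with the dot advanced:
  [F → . id] → [F → id .]
Closure adds nothing (no advanced item has the dot before a non-terminal).

GOTO = { [F → id .] }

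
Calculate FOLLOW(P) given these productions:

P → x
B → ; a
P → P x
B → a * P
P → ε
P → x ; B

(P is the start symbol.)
{ $, 'x' }

To compute FOLLOW(P), find every occurrence of P on a right-hand side N → α P β: add FIRST(β) \ {ε}, and if β is empty or nullable also add FOLLOW(N). Iterate to a fixed point.

P is the start symbol, so $ ∈ FOLLOW(P).
In P → P x: P is followed by x, add FIRST(x) \ {ε} = { 'x' }
In B → a * P: P is at the end, add FOLLOW(B)

The FOLLOW sets referred to above (computed the same way, to a fixed point):
  FOLLOW(B) = { $, 'x' }

Taking the union: FOLLOW(P) = { $, 'x' }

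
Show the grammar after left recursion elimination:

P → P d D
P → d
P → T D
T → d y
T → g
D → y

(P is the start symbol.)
P is directly left-recursive. The standard transformation for
  A → A α₁ | ... | A α_m | β₁ | ... | β_n
is
  A  → β₁ A' | ... | β_n A'
  A' → α₁ A' | ... | α_m A' | ε

P → d becomes P → d P'
P → T D becomes P → T D P'
P → P d D becomes P' → d D P'
Add P' → ε

Productions for other non-terminals are unchanged:
  T → d y
  T → g
  D → y

Resulting grammar:
P → d P'
P → T D P'
P' → d D P'
P' → ε
T → d y
T → g
D → y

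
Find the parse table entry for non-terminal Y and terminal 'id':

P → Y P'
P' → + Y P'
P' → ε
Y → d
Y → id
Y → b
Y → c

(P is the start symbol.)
To find M[Y, 'id'], we find productions for Y where 'id' is in the predict set (PREDICT(N → α) = (FIRST(α) \ {ε}) ∪ (FOLLOW(N) if α ⇒* ε)).

Y → d: PREDICT = { 'd' }
Y → id: PREDICT = { 'id' }
  'id' is in predict set, so this production goes in M[Y, 'id']
Y → b: PREDICT = { 'b' }
Y → c: PREDICT = { 'c' }

M[Y, 'id'] = Y → id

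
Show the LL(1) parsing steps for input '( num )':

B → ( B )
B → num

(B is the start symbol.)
Stack is shown with the top on the left.

Stack    Input      Action
--------------------------
B $      ( num ) $  output B → ( B )
( B ) $  ( num ) $  match '('
B ) $    num ) $    output B → num
num ) $  num ) $    match 'num'
) $      ) $        match ')'
$        $          accept

The string is accepted.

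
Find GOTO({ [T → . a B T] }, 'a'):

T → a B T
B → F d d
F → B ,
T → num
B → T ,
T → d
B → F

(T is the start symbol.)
GOTO(I, 'a') = CLOSURE({ [A → αX.β] : [A → α.Xβ] ∈ I, X = 'a' })

Items with dot before 'a', with the dot advanced:
  [T → . a B T] → [T → a . B T]
Closure of the advanced items:
  [T → a . B T] has the dot before B: add [B → . F d d], [B → . T ,], [B → . F]
  [B → . F d d] has the dot before F: add [F → . B ,]
  [B → . T ,] has the dot before T: add [T → . a B T], [T → . num], [T → . d]

GOTO = { [B → . F d d], [B → . F], [B → . T ,], [F → . B ,], [T → . a B T], [T → . d], [T → . num], [T → a . B T] }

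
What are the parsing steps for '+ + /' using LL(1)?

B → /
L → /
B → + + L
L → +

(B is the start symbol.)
LL(1) parsing maintains a stack (initially the start symbol over $) and the input. At each step: if the stack top is a terminal, match it against the current input token; if it is a non-terminal N, replace it with the RHS of M[N, lookahead] (the unique production whose predict set contains the lookahead).

Stack is shown with the top on the left.

Stack    Input    Action
------------------------
B $      + + / $  output B → + + L
+ + L $  + + / $  match '+'
+ L $    + / $    match '+'
L $      / $      output L → /
/ $      / $      match '/'
$        $        accept

The string is accepted.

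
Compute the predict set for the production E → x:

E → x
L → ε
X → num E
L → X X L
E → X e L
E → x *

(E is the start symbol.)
{ 'x' }

PREDICT(E → x) = (FIRST(RHS) \ {ε}) ∪ (FOLLOW(E) if ε ∈ FIRST(RHS), i.e. RHS ⇒* ε)
FIRST(x) = { 'x' }
ε ∉ FIRST(x), so FOLLOW(E) is not added.
PREDICT(E → x) = { 'x' }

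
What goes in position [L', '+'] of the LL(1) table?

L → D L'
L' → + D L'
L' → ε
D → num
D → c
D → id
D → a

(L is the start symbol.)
L' → + D L'

To find M[L', '+'], we find productions for L' where '+' is in the predict set (PREDICT(N → α) = (FIRST(α) \ {ε}) ∪ (FOLLOW(N) if α ⇒* ε)).

Relevant sets:
  FOLLOW(L') = { $ }

L' → + D L': PREDICT = { '+' }
  '+' is in predict set, so this production goes in M[L', '+']
L' → ε: PREDICT = { $ }

M[L', '+'] = L' → + D L'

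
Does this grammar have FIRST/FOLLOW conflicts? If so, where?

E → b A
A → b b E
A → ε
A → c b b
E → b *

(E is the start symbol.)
Nullable non-terminals: A.

A: nullable alternative(s) A → ε; FOLLOW(A) = { $ }
  A → b b E: FIRST \ {ε} = { 'b' } — disjoint from FOLLOW(A)
  A → ε: FIRST \ {ε} = { } — this is the only nullable alternative, skip
  A → c b b: FIRST \ {ε} = { 'c' } — disjoint from FOLLOW(A)

E has no nullable alternative, so no FIRST/FOLLOW check is needed there.

No FIRST/FOLLOW conflicts found.

Answer: No FIRST/FOLLOW conflicts.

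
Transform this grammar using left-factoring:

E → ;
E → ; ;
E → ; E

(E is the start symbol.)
Left-factoring transforms A → αβ₁ | αβ₂ into A → αA' and A' → β₁ | β₂
(α is the longest common prefix among the alternatives). Repeat until
no nonterminal has two alternatives with a common prefix.

Round 1: E has alternatives sharing prefix ';'. Introduce E': E → ; E'
  Add: E' → ε
  Add: E' → ;
  Add: E' → E

No remaining common prefixes — done.

Resulting grammar:
E → ; E'
E' → ε
E' → ;
E' → E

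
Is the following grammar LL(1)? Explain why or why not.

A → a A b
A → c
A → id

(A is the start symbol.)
A grammar is LL(1) if for each non-terminal N with multiple productions, the predict sets of those productions are pairwise disjoint, where PREDICT(N → α) = (FIRST(α) \ {ε}) ∪ (FOLLOW(N) if α ⇒* ε).

For A:
  PREDICT(A → a A b) = { 'a' }
  PREDICT(A → c) = { 'c' }
  PREDICT(A → id) = { 'id' }

All predict sets are disjoint. The grammar IS LL(1).

Answer: Yes, the grammar is LL(1).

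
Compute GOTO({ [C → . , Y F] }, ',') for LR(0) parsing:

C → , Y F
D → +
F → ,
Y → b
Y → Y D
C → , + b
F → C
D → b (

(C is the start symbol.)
{ [C → , . Y F], [Y → . Y D], [Y → . b] }

GOTO(I, ',') = CLOSURE({ [A → αX.β] : [A → α.Xβ] ∈ I, X = ',' })

Items with dot before ',', with the dot advanced:
  [C → . , Y F] → [C → , . Y F]
Closure of the advanced items:
  [C → , . Y F] has the dot before Y: add [Y → . b], [Y → . Y D]

GOTO = { [C → , . Y F], [Y → . Y D], [Y → . b] }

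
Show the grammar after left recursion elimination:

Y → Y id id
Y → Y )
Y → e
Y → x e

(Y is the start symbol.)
Y is directly left-recursive. The standard transformation for
  A → A α₁ | ... | A α_m | β₁ | ... | β_n
is
  A  → β₁ A' | ... | β_n A'
  A' → α₁ A' | ... | α_m A' | ε

Y → e becomes Y → e Y'
Y → x e becomes Y → x e Y'
Y → Y id id becomes Y' → id id Y'
Y → Y ) becomes Y' → ) Y'
Add Y' → ε

Resulting grammar:
Y → e Y'
Y → x e Y'
Y' → id id Y'
Y' → ) Y'
Y' → ε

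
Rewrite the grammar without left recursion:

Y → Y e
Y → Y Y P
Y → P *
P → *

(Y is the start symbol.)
Y → P * Y'
Y' → e Y'
Y' → Y P Y'
Y' → ε
P → *

Y is directly left-recursive. The standard transformation for
  A → A α₁ | ... | A α_m | β₁ | ... | β_n
is
  A  → β₁ A' | ... | β_n A'
  A' → α₁ A' | ... | α_m A' | ε

Y → P * becomes Y → P * Y'
Y → Y e becomes Y' → e Y'
Y → Y Y P becomes Y' → Y P Y'
Add Y' → ε

Productions for other non-terminals are unchanged:
  P → *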